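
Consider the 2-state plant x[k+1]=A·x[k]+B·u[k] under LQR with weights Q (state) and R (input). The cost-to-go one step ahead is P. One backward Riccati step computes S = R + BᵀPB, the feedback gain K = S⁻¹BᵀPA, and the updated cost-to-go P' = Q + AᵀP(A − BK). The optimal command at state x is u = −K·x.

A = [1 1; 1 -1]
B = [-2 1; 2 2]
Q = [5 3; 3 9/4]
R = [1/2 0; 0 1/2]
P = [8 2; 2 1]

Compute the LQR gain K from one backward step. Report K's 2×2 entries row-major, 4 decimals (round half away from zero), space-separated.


BᵀP = [-12.0000 -2.0000; 12.0000 4.0000]
S = R + BᵀPB = [1/2 0; 0 1/2] + [20.0000 -16.0000; -16.0000 20.0000] = [20.5000 -16.0000; -16.0000 20.5000]
BᵀPA = [-14.0000 -10.0000; 16.0000 8.0000]
K = S⁻¹·BᵀPA = [-0.1887 -0.4688; 0.6332 0.0244]
A−BK = [-0.0107 0.0381; 0.1111 -0.1111]
AᵀP(A−BK) = [0.2268 0.0472; 0.0472 0.1172]
P' = Q + AᵀP(A−BK) = [5.2268 3.0472; 3.0472 2.3672]
tr(P') = 7.5940

-0.1887 -0.4688 0.6332 0.0244


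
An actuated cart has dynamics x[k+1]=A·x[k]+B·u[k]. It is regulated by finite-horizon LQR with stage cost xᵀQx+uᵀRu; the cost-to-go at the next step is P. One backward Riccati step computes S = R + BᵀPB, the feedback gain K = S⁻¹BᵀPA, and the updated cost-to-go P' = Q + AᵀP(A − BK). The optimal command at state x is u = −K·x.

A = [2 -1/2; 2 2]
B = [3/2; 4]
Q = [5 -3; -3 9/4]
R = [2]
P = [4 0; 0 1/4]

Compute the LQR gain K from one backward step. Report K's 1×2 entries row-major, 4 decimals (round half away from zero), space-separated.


0.9333 -0.0667

BᵀP = [6.0000 1.0000]
S = R + BᵀPB = [2] + [13.0000] = [15.0000]
BᵀPA = [14.0000 -1.0000]
K = S⁻¹·BᵀPA = [0.9333 -0.0667]
A−BK = [0.6000 -0.4000; -1.7333 2.2667]
AᵀP(A−BK) = [3.9333 -2.0667; -2.0667 1.9333]
P' = Q + AᵀP(A−BK) = [8.9333 -5.0667; -5.0667 4.1833]
tr(P') = 13.1167


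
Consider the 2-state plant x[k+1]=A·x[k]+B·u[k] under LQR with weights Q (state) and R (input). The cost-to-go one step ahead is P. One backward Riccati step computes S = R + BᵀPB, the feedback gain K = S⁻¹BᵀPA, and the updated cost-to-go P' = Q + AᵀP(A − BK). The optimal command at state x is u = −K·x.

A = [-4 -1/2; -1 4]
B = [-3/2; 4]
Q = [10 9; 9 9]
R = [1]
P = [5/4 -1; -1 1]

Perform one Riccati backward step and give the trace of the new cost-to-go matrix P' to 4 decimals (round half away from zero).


BᵀP = [-5.8750 5.5000]
S = R + BᵀPB = [1] + [30.8125] = [31.8125]
BᵀPA = [18.0000 24.9375]
K = S⁻¹·BᵀPA = [0.5658 0.7839]
A−BK = [-3.1513 0.6758; -3.2633 0.8644]
AᵀP(A−BK) = [2.8153 -0.1100; -0.1100 0.7642]
P' = Q + AᵀP(A−BK) = [12.8153 8.8900; 8.8900 9.7642]
tr(P') = 22.5796

22.5796


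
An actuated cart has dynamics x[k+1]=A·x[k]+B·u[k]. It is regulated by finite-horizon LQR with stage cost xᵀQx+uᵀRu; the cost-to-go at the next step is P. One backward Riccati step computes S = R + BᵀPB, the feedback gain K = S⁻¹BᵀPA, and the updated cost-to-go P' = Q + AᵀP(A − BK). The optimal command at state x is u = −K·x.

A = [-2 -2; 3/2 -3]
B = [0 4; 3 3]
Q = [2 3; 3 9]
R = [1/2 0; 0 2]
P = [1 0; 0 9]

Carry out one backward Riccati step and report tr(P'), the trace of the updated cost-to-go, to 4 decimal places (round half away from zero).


12.4695

BᵀP = [0.0000 27.0000; 4.0000 27.0000]
S = R + BᵀPB = [1/2 0; 0 2] + [81.0000 81.0000; 81.0000 97.0000] = [81.5000 81.0000; 81.0000 99.0000]
BᵀPA = [40.5000 -81.0000; 32.5000 -89.0000]
K = S⁻¹·BᵀPA = [0.9134 -0.5373; -0.4191 -0.4594]
A−BK = [-0.3237 -0.1625; 0.0169 -0.0100]
AᵀP(A−BK) = [0.8758 0.1907; 0.1907 0.5937]
P' = Q + AᵀP(A−BK) = [2.8758 3.1907; 3.1907 9.5937]
tr(P') = 12.4695


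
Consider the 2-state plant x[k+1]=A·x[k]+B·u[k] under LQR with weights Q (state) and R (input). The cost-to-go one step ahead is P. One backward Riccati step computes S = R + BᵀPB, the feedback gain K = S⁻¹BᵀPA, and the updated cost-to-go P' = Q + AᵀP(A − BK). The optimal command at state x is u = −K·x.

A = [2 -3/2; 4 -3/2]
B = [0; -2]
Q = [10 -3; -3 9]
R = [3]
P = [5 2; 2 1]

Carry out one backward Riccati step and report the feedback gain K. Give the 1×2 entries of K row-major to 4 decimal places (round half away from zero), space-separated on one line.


-2.2857 1.2857

BᵀP = [-4.0000 -2.0000]
S = R + BᵀPB = [3] + [4.0000] = [7.0000]
BᵀPA = [-16.0000 9.0000]
K = S⁻¹·BᵀPA = [-2.2857 1.2857]
A−BK = [2.0000 -1.5000; -0.5714 1.0714]
AᵀP(A−BK) = [31.4286 -18.4286; -18.4286 10.9286]
P' = Q + AᵀP(A−BK) = [41.4286 -21.4286; -21.4286 19.9286]
tr(P') = 61.3571


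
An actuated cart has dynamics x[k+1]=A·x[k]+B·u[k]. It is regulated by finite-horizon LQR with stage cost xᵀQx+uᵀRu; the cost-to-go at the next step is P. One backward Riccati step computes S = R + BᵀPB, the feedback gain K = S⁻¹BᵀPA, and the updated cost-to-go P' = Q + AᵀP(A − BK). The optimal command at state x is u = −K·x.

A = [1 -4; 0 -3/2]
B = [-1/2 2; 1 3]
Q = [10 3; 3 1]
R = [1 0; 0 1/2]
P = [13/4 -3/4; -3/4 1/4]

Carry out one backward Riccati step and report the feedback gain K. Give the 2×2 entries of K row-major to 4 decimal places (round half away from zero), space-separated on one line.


BᵀP = [-2.3750 0.6250; 4.2500 -0.7500]
S = R + BᵀPB = [1 0; 0 1/2] + [1.8125 -2.8750; -2.8750 6.2500] = [2.8125 -2.8750; -2.8750 6.7500]
BᵀPA = [-2.3750 8.5625; 4.2500 -15.8750]
K = S⁻¹·BᵀPA = [-0.3557 1.1341; 0.4781 -1.8688]
A−BK = [-0.1341 0.3047; -1.0787 2.9723]
AᵀP(A−BK) = [0.3732 -1.2391; -1.2391 4.1844]
P' = Q + AᵀP(A−BK) = [10.3732 1.7609; 1.7609 5.1844]
tr(P') = 15.5576

-0.3557 1.1341 0.4781 -1.8688


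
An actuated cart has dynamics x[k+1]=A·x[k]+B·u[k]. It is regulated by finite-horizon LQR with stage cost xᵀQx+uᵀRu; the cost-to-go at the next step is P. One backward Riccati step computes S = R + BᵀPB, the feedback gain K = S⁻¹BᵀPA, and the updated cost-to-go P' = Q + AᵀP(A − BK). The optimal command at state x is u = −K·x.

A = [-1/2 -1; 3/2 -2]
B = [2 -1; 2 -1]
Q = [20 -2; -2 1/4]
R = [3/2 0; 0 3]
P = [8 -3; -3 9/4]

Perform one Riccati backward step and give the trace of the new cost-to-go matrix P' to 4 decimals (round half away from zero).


BᵀP = [10.0000 -1.5000; -5.0000 0.7500]
S = R + BᵀPB = [3/2 0; 0 3] + [17.0000 -8.5000; -8.5000 4.2500] = [18.5000 -8.5000; -8.5000 7.2500]
BᵀPA = [-7.2500 -7.0000; 3.6250 3.5000]
K = S⁻¹·BᵀPA = [-0.3515 -0.3394; 0.0879 0.0848]
A−BK = [0.2909 -0.2364; 2.2909 -1.2364]
AᵀP(A−BK) = [8.6955 -4.0182; -4.0182 2.3273]
P' = Q + AᵀP(A−BK) = [28.6955 -6.0182; -6.0182 2.5773]
tr(P') = 31.2727

31.2727


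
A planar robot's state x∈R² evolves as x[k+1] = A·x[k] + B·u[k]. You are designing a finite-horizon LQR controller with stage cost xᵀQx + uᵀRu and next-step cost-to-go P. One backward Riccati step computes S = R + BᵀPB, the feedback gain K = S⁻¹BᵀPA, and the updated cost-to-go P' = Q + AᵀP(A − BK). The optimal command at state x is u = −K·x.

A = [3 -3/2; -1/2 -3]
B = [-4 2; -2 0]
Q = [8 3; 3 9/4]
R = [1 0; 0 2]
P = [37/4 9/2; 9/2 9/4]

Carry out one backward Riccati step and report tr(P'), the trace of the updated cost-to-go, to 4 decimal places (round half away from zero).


11.2138

BᵀP = [-46.0000 -22.5000; 18.5000 9.0000]
S = R + BᵀPB = [1 0; 0 2] + [229.0000 -92.0000; -92.0000 37.0000] = [230.0000 -92.0000; -92.0000 39.0000]
BᵀPA = [-126.7500 136.5000; 51.0000 -54.7500]
K = S⁻¹·BᵀPA = [-0.4965 0.5662; 0.1364 -0.0682]
A−BK = [0.7411 0.9012; -1.4931 -1.8676]
AᵀP(A−BK) = [0.4213 -0.1312; -0.1312 0.5425]
P' = Q + AᵀP(A−BK) = [8.4213 2.8688; 2.8688 2.7925]
tr(P') = 11.2138


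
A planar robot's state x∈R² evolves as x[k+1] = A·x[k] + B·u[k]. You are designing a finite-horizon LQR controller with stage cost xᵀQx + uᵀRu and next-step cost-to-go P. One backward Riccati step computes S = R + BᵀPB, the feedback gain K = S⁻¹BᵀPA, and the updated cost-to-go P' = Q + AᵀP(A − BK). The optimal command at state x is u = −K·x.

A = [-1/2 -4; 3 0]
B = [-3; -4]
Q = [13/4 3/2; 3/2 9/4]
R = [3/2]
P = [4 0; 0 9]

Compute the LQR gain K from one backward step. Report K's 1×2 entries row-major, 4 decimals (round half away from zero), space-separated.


BᵀP = [-12.0000 -36.0000]
S = R + BᵀPB = [3/2] + [180.0000] = [181.5000]
BᵀPA = [-102.0000 48.0000]
K = S⁻¹·BᵀPA = [-0.5620 0.2645]
A−BK = [-2.1860 -3.2066; 0.7521 1.0579]
AᵀP(A−BK) = [24.6777 34.9752; 34.9752 51.3058]
P' = Q + AᵀP(A−BK) = [27.9277 36.4752; 36.4752 53.5558]
tr(P') = 81.4835

-0.5620 0.2645


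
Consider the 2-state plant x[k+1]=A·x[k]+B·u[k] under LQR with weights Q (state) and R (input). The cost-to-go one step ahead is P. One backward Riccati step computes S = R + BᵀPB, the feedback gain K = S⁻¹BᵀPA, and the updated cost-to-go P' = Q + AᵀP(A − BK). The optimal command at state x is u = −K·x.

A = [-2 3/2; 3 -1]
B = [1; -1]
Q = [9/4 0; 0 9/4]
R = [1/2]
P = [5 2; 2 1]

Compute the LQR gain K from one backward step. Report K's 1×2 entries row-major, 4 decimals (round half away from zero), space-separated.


BᵀP = [3.0000 1.0000]
S = R + BᵀPB = [1/2] + [2.0000] = [2.5000]
BᵀPA = [-3.0000 3.5000]
K = S⁻¹·BᵀPA = [-1.2000 1.4000]
A−BK = [-0.8000 0.1000; 1.8000 0.4000]
AᵀP(A−BK) = [1.4000 -0.8000; -0.8000 1.3500]
P' = Q + AᵀP(A−BK) = [3.6500 -0.8000; -0.8000 3.6000]
tr(P') = 7.2500

-1.2000 1.4000


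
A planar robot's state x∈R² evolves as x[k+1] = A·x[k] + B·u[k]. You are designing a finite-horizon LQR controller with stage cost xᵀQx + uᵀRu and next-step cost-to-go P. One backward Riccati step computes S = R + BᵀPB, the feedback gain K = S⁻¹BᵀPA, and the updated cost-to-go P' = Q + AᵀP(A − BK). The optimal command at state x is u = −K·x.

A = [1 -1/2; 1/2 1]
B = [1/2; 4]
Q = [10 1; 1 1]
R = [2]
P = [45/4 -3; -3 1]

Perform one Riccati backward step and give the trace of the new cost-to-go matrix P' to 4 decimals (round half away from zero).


19.6613

BᵀP = [-6.3750 2.5000]
S = R + BᵀPB = [2] + [6.8125] = [8.8125]
BᵀPA = [-5.1250 5.6875]
K = S⁻¹·BᵀPA = [-0.5816 0.6454]
A−BK = [1.2908 -0.8227; 2.8262 -1.5816]
AᵀP(A−BK) = [5.5195 -4.0674; -4.0674 3.1418]
P' = Q + AᵀP(A−BK) = [15.5195 -3.0674; -3.0674 4.1418]
tr(P') = 19.6613


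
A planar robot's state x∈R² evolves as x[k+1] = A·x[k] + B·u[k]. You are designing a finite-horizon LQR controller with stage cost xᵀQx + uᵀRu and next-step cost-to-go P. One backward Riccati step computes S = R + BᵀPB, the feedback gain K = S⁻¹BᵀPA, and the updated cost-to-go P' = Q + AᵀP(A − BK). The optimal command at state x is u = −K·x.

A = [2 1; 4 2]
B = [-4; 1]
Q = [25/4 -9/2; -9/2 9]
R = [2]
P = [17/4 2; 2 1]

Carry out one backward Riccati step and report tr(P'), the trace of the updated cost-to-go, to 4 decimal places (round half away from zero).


20.0455

BᵀP = [-15.0000 -7.0000]
S = R + BᵀPB = [2] + [53.0000] = [55.0000]
BᵀPA = [-58.0000 -29.0000]
K = S⁻¹·BᵀPA = [-1.0545 -0.5273]
A−BK = [-2.2182 -1.1091; 5.0545 2.5273]
AᵀP(A−BK) = [3.8364 1.9182; 1.9182 0.9591]
P' = Q + AᵀP(A−BK) = [10.0864 -2.5818; -2.5818 9.9591]
tr(P') = 20.0455


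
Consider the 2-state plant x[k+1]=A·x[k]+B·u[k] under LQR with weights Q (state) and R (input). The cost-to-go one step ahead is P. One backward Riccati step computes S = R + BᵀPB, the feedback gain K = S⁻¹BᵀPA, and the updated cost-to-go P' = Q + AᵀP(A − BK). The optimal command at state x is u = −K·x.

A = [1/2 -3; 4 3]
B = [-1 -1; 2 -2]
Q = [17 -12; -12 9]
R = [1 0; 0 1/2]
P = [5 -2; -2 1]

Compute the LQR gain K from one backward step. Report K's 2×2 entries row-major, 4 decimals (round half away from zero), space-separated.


BᵀP = [-9.0000 4.0000; -1.0000 0.0000]
S = R + BᵀPB = [1 0; 0 1/2] + [17.0000 1.0000; 1.0000 1.0000] = [18.0000 1.0000; 1.0000 1.5000]
BᵀPA = [11.5000 39.0000; -0.5000 3.0000]
K = S⁻¹·BᵀPA = [0.6827 2.1346; -0.7885 0.5769]
A−BK = [0.3942 -0.2885; 1.0577 -0.1154]
AᵀP(A−BK) = [1.0048 1.2404; 1.2404 5.0192]
P' = Q + AᵀP(A−BK) = [18.0048 -10.7596; -10.7596 14.0192]
tr(P') = 32.0240

0.6827 2.1346 -0.7885 0.5769


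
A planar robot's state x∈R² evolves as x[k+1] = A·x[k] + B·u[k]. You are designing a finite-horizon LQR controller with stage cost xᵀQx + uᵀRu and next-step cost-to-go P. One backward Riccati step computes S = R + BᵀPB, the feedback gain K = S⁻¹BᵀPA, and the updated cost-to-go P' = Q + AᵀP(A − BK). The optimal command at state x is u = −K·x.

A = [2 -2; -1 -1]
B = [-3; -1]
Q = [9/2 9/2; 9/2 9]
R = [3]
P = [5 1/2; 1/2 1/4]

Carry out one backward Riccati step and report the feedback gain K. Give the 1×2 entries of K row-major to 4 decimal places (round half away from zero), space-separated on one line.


-0.5707 0.6390

BᵀP = [-15.5000 -1.7500]
S = R + BᵀPB = [3] + [48.2500] = [51.2500]
BᵀPA = [-29.2500 32.7500]
K = S⁻¹·BᵀPA = [-0.5707 0.6390]
A−BK = [0.2878 -0.0829; -1.5707 -0.3610]
AᵀP(A−BK) = [1.5561 -1.0585; -1.0585 1.3220]
P' = Q + AᵀP(A−BK) = [6.0561 3.4415; 3.4415 10.3220]
tr(P') = 16.3780


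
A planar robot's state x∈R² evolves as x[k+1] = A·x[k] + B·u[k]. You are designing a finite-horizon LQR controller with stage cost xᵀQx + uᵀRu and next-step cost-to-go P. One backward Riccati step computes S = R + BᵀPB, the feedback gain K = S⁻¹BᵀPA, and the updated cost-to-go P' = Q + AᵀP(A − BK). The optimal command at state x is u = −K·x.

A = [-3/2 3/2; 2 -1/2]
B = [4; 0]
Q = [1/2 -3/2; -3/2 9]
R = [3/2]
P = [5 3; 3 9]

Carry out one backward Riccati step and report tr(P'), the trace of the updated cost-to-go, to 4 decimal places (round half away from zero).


40.2408

BᵀP = [20.0000 12.0000]
S = R + BᵀPB = [3/2] + [80.0000] = [81.5000]
BᵀPA = [-6.0000 24.0000]
K = S⁻¹·BᵀPA = [-0.0736 0.2945]
A−BK = [-1.2055 0.3221; 2.0000 -0.5000]
AᵀP(A−BK) = [28.8083 -7.2331; -7.2331 1.9325]
P' = Q + AᵀP(A−BK) = [29.3083 -8.7331; -8.7331 10.9325]
tr(P') = 40.2408


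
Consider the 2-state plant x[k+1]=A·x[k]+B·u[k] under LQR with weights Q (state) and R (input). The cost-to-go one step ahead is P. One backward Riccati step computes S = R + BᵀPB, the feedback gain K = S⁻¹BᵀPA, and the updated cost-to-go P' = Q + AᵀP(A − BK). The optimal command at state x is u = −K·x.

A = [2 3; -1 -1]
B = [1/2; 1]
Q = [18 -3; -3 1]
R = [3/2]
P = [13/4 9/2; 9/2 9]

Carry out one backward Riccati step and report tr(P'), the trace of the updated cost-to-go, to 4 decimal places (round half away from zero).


BᵀP = [6.1250 11.2500]
S = R + BᵀPB = [3/2] + [14.3125] = [15.8125]
BᵀPA = [1.0000 7.1250]
K = S⁻¹·BᵀPA = [0.0632 0.4506]
A−BK = [1.9684 2.7747; -1.0632 -1.4506]
AᵀP(A−BK) = [3.9368 5.5494; 5.5494 8.0395]
P' = Q + AᵀP(A−BK) = [21.9368 2.5494; 2.5494 9.0395]
tr(P') = 30.9763

30.9763


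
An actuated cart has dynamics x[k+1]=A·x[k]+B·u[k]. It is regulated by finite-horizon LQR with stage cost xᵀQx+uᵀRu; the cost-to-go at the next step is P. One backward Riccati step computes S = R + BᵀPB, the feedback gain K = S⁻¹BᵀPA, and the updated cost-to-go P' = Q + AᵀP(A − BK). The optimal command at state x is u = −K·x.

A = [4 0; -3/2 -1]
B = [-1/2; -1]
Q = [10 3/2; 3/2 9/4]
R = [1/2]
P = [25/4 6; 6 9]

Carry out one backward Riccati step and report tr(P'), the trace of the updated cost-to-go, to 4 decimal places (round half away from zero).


41.0018

BᵀP = [-9.1250 -12.0000]
S = R + BᵀPB = [1/2] + [16.5625] = [17.0625]
BᵀPA = [-18.5000 12.0000]
K = S⁻¹·BᵀPA = [-1.0842 0.7033]
A−BK = [3.4579 0.3516; -2.5842 -0.2967]
AᵀP(A−BK) = [28.1914 2.5110; 2.5110 0.5604]
P' = Q + AᵀP(A−BK) = [38.1914 4.0110; 4.0110 2.8104]
tr(P') = 41.0018


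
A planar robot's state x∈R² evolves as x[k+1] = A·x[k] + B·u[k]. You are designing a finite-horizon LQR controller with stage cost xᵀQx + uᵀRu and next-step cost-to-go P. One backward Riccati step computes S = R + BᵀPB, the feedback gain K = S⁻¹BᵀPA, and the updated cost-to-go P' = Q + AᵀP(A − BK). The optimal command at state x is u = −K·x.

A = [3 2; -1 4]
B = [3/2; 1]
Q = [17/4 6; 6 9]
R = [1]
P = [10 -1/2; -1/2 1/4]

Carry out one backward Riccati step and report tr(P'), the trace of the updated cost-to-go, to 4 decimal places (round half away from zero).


BᵀP = [14.5000 -0.5000]
S = R + BᵀPB = [1] + [21.2500] = [22.2500]
BᵀPA = [44.0000 27.0000]
K = S⁻¹·BᵀPA = [1.9775 1.2135]
A−BK = [0.0337 0.1798; -2.9775 2.7865]
AᵀP(A−BK) = [6.2388 0.6067; 0.6067 3.2360]
P' = Q + AᵀP(A−BK) = [10.4888 6.6067; 6.6067 12.2360]
tr(P') = 22.7247

22.7247


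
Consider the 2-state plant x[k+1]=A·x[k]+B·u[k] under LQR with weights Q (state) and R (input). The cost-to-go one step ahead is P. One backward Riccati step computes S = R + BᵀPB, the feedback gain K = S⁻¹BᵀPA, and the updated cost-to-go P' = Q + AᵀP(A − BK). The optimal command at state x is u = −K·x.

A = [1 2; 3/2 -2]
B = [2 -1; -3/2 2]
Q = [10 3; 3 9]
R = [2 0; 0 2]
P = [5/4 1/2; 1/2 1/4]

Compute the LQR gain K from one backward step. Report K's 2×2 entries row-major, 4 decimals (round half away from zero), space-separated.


BᵀP = [1.7500 0.6250; -0.2500 0.0000]
S = R + BᵀPB = [2 0; 0 2] + [2.5625 -0.5000; -0.5000 0.2500] = [4.5625 -0.5000; -0.5000 2.2500]
BᵀPA = [2.6875 2.2500; -0.2500 -0.5000]
K = S⁻¹·BᵀPA = [0.5913 0.4805; 0.0203 -0.1154]
A−BK = [-0.1622 0.9236; 2.3463 -1.0484]
AᵀP(A−BK) = [1.7285 0.9298; 0.9298 0.8612]
P' = Q + AᵀP(A−BK) = [11.7285 3.9298; 3.9298 9.8612]
tr(P') = 21.5897

0.5913 0.4805 0.0203 -0.1154


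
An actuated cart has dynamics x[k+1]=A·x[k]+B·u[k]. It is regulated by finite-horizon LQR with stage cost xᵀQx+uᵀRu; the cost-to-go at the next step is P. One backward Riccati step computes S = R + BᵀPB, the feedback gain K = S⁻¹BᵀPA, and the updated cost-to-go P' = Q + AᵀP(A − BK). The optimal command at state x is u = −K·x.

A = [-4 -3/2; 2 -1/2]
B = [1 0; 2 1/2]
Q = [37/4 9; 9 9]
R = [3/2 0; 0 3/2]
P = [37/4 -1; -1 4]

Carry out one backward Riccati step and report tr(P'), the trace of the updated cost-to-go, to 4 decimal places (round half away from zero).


162.4422

BᵀP = [7.2500 7.0000; -0.5000 2.0000]
S = R + BᵀPB = [3/2 0; 0 3/2] + [21.2500 3.5000; 3.5000 1.0000] = [22.7500 3.5000; 3.5000 2.5000]
BᵀPA = [-15.0000 -14.3750; 6.0000 -0.2500]
K = S⁻¹·BᵀPA = [-1.3109 -0.7857; 4.2353 1.0000]
A−BK = [-2.6891 -0.7143; 2.5042 0.5714]
AᵀP(A−BK) = [134.9244 34.7143; 34.7143 9.2679]
P' = Q + AᵀP(A−BK) = [144.1744 43.7143; 43.7143 18.2679]
tr(P') = 162.4422


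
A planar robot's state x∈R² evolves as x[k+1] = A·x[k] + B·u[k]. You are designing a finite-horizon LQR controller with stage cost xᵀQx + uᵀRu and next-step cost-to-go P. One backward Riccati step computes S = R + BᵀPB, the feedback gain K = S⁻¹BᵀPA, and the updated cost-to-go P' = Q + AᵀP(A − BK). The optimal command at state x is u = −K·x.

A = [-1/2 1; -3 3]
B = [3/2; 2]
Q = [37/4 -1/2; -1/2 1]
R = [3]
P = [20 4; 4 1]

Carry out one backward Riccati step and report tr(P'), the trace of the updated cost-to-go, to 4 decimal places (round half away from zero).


BᵀP = [38.0000 8.0000]
S = R + BᵀPB = [3] + [73.0000] = [76.0000]
BᵀPA = [-43.0000 62.0000]
K = S⁻¹·BᵀPA = [-0.5658 0.8158]
A−BK = [0.3487 -0.2237; -1.8684 1.3684]
AᵀP(A−BK) = [1.6711 -1.9211; -1.9211 2.4211]
P' = Q + AᵀP(A−BK) = [10.9211 -2.4211; -2.4211 3.4211]
tr(P') = 14.3421

14.3421


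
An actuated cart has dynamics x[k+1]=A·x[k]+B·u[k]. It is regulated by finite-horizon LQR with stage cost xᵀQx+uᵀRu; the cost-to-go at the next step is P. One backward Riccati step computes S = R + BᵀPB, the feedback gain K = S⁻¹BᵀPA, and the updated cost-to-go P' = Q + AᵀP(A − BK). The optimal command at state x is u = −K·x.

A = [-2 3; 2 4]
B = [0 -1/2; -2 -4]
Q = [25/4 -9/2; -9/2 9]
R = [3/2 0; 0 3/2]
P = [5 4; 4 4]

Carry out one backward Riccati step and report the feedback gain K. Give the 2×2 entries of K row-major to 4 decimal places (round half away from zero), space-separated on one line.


BᵀP = [-8.0000 -8.0000; -18.5000 -18.0000]
S = R + BᵀPB = [3/2 0; 0 3/2] + [16.0000 36.0000; 36.0000 81.2500] = [17.5000 36.0000; 36.0000 82.7500]
BᵀPA = [0.0000 -56.0000; 1.0000 -127.5000]
K = S⁻¹·BᵀPA = [-0.2366 -0.2892; 0.1150 -1.4150]
A−BK = [-1.9425 2.2925; 1.9869 -2.2383]
AᵀP(A−BK) = [3.8850 -4.5850; -4.5850 8.3961]
P' = Q + AᵀP(A−BK) = [10.1350 -9.0850; -9.0850 17.3961]
tr(P') = 27.5310

-0.2366 -0.2892 0.1150 -1.4150


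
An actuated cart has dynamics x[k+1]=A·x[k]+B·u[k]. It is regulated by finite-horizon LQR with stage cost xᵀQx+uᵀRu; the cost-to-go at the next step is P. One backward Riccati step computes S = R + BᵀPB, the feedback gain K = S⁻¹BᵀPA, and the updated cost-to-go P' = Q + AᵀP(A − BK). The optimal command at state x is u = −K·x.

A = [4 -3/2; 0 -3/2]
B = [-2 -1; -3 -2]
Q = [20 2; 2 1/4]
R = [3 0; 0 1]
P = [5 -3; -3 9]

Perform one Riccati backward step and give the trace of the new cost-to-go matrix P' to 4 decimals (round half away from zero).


BᵀP = [-1.0000 -21.0000; 1.0000 -15.0000]
S = R + BᵀPB = [3 0; 0 1] + [65.0000 43.0000; 43.0000 29.0000] = [68.0000 43.0000; 43.0000 30.0000]
BᵀPA = [-4.0000 33.0000; 4.0000 21.0000]
K = S⁻¹·BᵀPA = [-1.5288 0.4555; 2.3246 0.0471]
A−BK = [3.2670 -0.5419; 0.0628 -0.0393]
AᵀP(A−BK) = [64.5864 -10.3665; -10.3665 1.9791]
P' = Q + AᵀP(A−BK) = [84.5864 -8.3665; -8.3665 2.2291]
tr(P') = 86.8154

86.8154


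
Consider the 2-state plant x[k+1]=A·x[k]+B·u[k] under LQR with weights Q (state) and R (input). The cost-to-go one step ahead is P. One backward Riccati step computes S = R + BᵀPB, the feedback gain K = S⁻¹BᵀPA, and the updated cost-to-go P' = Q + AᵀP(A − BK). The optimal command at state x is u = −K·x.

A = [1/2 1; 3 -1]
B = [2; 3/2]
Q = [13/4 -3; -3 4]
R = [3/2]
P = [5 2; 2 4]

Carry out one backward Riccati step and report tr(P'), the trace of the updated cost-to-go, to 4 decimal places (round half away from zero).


23.9412

BᵀP = [13.0000 10.0000]
S = R + BᵀPB = [3/2] + [41.0000] = [42.5000]
BᵀPA = [36.5000 3.0000]
K = S⁻¹·BᵀPA = [0.8588 0.0706]
A−BK = [-1.2176 0.8588; 1.7118 -1.1059]
AᵀP(A−BK) = [11.9029 -7.0765; -7.0765 4.7882]
P' = Q + AᵀP(A−BK) = [15.1529 -10.0765; -10.0765 8.7882]
tr(P') = 23.9412


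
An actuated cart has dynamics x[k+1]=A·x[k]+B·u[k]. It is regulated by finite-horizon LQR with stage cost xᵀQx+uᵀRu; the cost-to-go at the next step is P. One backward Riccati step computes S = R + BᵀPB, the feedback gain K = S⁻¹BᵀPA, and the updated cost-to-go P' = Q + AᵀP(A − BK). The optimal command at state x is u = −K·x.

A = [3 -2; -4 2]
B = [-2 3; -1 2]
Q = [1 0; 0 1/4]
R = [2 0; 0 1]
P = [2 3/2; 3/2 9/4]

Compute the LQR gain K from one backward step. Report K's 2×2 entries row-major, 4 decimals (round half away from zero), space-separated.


BᵀP = [-5.5000 -5.2500; 9.0000 9.0000]
S = R + BᵀPB = [2 0; 0 1] + [16.2500 -27.0000; -27.0000 45.0000] = [18.2500 -27.0000; -27.0000 46.0000]
BᵀPA = [4.5000 0.5000; -9.0000 0.0000]
K = S⁻¹·BᵀPA = [-0.3258 0.2081; -0.3869 0.1222]
A−BK = [3.5090 -1.9502; -3.5520 1.9638]
AᵀP(A−BK) = [15.9842 -8.8371; -8.8371 4.8959]
P' = Q + AᵀP(A−BK) = [16.9842 -8.8371; -8.8371 5.1459]
tr(P') = 22.1301

-0.3258 0.2081 -0.3869 0.1222


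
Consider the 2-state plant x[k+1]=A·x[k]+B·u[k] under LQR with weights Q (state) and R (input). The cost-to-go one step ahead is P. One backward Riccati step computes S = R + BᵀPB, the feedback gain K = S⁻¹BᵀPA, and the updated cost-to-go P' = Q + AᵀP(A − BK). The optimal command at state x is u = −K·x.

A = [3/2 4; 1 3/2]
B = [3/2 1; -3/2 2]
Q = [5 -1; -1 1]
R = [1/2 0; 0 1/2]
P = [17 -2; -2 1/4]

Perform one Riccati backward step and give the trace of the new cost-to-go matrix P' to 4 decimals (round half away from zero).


BᵀP = [28.5000 -3.3750; 13.0000 -1.5000]
S = R + BᵀPB = [1/2 0; 0 1/2] + [47.8125 21.7500; 21.7500 10.0000] = [48.3125 21.7500; 21.7500 10.5000]
BᵀPA = [39.3750 108.9375; 18.0000 49.7500]
K = S⁻¹·BᵀPA = [0.6411 1.8055; 0.3863 0.9982]
A−BK = [0.1521 0.2936; 1.1890 2.2119]
AᵀP(A−BK) = [0.3034 0.8171; 0.8171 2.2189]
P' = Q + AᵀP(A−BK) = [5.3034 -0.1829; -0.1829 3.2189]
tr(P') = 8.5224

8.5224


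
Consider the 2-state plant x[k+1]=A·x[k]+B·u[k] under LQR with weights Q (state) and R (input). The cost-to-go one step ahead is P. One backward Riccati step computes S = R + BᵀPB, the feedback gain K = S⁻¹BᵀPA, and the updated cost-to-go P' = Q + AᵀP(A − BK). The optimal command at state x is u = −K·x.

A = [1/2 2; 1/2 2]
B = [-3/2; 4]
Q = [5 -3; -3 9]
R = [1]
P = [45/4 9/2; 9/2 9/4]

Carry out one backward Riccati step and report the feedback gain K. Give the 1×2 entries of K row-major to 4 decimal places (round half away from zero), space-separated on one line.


BᵀP = [1.1250 2.2500]
S = R + BᵀPB = [1] + [7.3125] = [8.3125]
BᵀPA = [1.6875 6.7500]
K = S⁻¹·BᵀPA = [0.2030 0.8120]
A−BK = [0.8045 3.2180; -0.3120 -1.2481]
AᵀP(A−BK) = [5.2824 21.1297; 21.1297 84.5188]
P' = Q + AᵀP(A−BK) = [10.2824 18.1297; 18.1297 93.5188]
tr(P') = 103.8012

0.2030 0.8120


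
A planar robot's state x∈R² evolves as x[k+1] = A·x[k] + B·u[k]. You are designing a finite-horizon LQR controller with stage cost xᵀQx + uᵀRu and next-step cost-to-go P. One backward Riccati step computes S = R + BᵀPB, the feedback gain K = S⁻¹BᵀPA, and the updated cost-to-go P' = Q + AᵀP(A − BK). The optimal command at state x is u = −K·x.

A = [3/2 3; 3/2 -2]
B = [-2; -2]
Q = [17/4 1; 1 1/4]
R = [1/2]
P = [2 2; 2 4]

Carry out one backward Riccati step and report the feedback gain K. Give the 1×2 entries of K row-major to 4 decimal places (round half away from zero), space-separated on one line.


-0.7407 0.0000

BᵀP = [-8.0000 -12.0000]
S = R + BᵀPB = [1/2] + [40.0000] = [40.5000]
BᵀPA = [-30.0000 0.0000]
K = S⁻¹·BᵀPA = [-0.7407 0.0000]
A−BK = [0.0185 3.0000; 0.0185 -2.0000]
AᵀP(A−BK) = [0.2778 0.0000; 0.0000 10.0000]
P' = Q + AᵀP(A−BK) = [4.5278 1.0000; 1.0000 10.2500]
tr(P') = 14.7778


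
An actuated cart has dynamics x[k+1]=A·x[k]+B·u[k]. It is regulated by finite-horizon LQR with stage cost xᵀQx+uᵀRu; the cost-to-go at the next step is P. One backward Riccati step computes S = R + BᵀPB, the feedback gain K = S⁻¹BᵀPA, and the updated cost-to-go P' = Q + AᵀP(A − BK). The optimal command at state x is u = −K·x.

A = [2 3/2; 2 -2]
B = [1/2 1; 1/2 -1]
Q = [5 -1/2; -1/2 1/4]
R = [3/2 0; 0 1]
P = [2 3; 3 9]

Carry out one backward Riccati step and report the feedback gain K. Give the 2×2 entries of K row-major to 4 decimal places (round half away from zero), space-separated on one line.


BᵀP = [2.5000 6.0000; -1.0000 -6.0000]
S = R + BᵀPB = [3/2 0; 0 1] + [4.2500 -3.5000; -3.5000 5.0000] = [5.7500 -3.5000; -3.5000 6.0000]
BᵀPA = [17.0000 -8.2500; -14.0000 10.5000]
K = S⁻¹·BᵀPA = [2.3820 -0.5730; -0.9438 1.4157]
A−BK = [1.7528 0.3708; -0.1348 -0.2978]
AᵀP(A−BK) = [14.2921 -3.4382; -3.4382 2.9073]
P' = Q + AᵀP(A−BK) = [19.2921 -3.9382; -3.9382 3.1573]
tr(P') = 22.4494

2.3820 -0.5730 -0.9438 1.4157


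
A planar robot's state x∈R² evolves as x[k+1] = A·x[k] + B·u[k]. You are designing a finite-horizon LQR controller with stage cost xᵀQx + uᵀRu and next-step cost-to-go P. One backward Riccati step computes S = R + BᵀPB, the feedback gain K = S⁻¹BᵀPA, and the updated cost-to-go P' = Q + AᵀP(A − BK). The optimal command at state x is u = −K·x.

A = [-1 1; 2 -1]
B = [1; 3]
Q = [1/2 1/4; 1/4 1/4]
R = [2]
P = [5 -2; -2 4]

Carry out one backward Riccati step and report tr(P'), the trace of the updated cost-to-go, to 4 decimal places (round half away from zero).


24.6210

BᵀP = [-1.0000 10.0000]
S = R + BᵀPB = [2] + [29.0000] = [31.0000]
BᵀPA = [21.0000 -11.0000]
K = S⁻¹·BᵀPA = [0.6774 -0.3548]
A−BK = [-1.6774 1.3548; -0.0323 0.0645]
AᵀP(A−BK) = [14.7742 -11.5484; -11.5484 9.0968]
P' = Q + AᵀP(A−BK) = [15.2742 -11.2984; -11.2984 9.3468]
tr(P') = 24.6210


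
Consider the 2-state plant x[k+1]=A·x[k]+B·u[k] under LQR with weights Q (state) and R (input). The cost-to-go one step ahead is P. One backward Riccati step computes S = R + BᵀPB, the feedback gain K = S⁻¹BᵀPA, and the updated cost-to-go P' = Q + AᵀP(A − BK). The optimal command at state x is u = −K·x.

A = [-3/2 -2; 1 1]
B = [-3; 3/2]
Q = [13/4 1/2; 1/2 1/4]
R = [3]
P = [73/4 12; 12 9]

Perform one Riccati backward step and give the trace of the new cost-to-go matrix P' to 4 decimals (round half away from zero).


5.4570

BᵀP = [-36.7500 -22.5000]
S = R + BᵀPB = [3] + [76.5000] = [79.5000]
BᵀPA = [32.6250 51.0000]
K = S⁻¹·BᵀPA = [0.4104 0.6415]
A−BK = [-0.2689 -0.0755; 0.3844 0.0377]
AᵀP(A−BK) = [0.6739 0.8208; 0.8208 1.2830]
P' = Q + AᵀP(A−BK) = [3.9239 1.3208; 1.3208 1.5330]
tr(P') = 5.4570


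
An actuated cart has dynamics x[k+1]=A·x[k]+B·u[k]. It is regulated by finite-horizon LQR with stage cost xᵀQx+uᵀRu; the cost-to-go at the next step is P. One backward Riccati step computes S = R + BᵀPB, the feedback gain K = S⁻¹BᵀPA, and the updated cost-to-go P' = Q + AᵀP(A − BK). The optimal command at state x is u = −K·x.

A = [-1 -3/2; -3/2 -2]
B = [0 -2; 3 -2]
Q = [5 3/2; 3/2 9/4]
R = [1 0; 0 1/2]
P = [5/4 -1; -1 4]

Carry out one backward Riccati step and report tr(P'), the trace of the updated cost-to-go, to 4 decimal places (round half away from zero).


BᵀP = [-3.0000 12.0000; -0.5000 -6.0000]
S = R + BᵀPB = [1 0; 0 1/2] + [36.0000 -18.0000; -18.0000 13.0000] = [37.0000 -18.0000; -18.0000 13.5000]
BᵀPA = [-15.0000 -19.5000; 9.5000 12.7500]
K = S⁻¹·BᵀPA = [-0.1795 -0.1923; 0.4644 0.6880]
A−BK = [-0.0712 -0.1239; -0.0328 -0.0470]
AᵀP(A−BK) = [0.1460 0.2041; 0.2041 0.2901]
P' = Q + AᵀP(A−BK) = [5.1460 1.7041; 1.7041 2.5401]
tr(P') = 7.6861

7.6861


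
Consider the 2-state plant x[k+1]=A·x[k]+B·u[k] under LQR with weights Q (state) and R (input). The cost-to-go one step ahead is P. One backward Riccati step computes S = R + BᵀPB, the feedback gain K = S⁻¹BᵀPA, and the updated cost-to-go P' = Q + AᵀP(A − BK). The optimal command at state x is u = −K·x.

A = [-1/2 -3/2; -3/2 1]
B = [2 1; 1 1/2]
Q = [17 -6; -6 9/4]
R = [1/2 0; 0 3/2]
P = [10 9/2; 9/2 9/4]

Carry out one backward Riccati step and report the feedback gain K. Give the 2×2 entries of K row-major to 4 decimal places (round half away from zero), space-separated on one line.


BᵀP = [24.5000 11.2500; 12.2500 5.6250]
S = R + BᵀPB = [1/2 0; 0 3/2] + [60.2500 30.1250; 30.1250 15.0625] = [60.7500 30.1250; 30.1250 16.5625]
BᵀPA = [-29.1250 -25.5000; -14.5625 -12.7500]
K = S⁻¹·BᵀPA = [-0.4428 -0.3877; -0.0738 -0.0646]
A−BK = [0.4595 -0.6600; -1.0203 1.4200]
AᵀP(A−BK) = [0.3404 -0.2331; -0.2331 0.5395]
P' = Q + AᵀP(A−BK) = [17.3404 -6.2331; -6.2331 2.7895]
tr(P') = 20.1299

-0.4428 -0.3877 -0.0738 -0.0646


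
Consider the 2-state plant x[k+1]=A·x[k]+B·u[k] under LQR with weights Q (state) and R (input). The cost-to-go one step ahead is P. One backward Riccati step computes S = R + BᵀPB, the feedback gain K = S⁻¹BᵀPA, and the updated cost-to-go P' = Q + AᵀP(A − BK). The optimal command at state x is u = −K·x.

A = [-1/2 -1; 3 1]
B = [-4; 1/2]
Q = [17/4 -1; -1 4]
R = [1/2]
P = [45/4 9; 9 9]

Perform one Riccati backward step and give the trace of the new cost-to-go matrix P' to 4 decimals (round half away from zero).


BᵀP = [-40.5000 -31.5000]
S = R + BᵀPB = [1/2] + [146.2500] = [146.7500]
BᵀPA = [-74.2500 9.0000]
K = S⁻¹·BᵀPA = [-0.5060 0.0613]
A−BK = [-2.5239 -0.7547; 3.2530 0.9693]
AᵀP(A−BK) = [19.2448 5.6787; 5.6787 1.6980]
P' = Q + AᵀP(A−BK) = [23.4948 4.6787; 4.6787 5.6980]
tr(P') = 29.1928

29.1928


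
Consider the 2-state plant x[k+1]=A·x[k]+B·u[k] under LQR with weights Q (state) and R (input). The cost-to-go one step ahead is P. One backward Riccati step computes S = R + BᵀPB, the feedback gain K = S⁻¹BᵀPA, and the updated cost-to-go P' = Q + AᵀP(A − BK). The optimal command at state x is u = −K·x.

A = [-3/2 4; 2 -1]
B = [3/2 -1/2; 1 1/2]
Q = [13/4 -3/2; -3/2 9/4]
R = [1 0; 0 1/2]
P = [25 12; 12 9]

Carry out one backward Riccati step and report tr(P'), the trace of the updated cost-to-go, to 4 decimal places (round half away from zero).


18.8149

BᵀP = [49.5000 27.0000; -6.5000 -1.5000]
S = R + BᵀPB = [1 0; 0 1/2] + [101.2500 -11.2500; -11.2500 2.5000] = [102.2500 -11.2500; -11.2500 3.0000]
BᵀPA = [-20.2500 171.0000; 6.7500 -24.5000]
K = S⁻¹·BᵀPA = [0.0843 1.3174; 2.5661 -3.2265]
A−BK = [-0.3434 0.4107; 0.6327 -0.7041]
AᵀP(A−BK) = [4.6358 -5.5442; -5.5442 8.6792]
P' = Q + AᵀP(A−BK) = [7.8858 -7.0442; -7.0442 10.9292]
tr(P') = 18.8149


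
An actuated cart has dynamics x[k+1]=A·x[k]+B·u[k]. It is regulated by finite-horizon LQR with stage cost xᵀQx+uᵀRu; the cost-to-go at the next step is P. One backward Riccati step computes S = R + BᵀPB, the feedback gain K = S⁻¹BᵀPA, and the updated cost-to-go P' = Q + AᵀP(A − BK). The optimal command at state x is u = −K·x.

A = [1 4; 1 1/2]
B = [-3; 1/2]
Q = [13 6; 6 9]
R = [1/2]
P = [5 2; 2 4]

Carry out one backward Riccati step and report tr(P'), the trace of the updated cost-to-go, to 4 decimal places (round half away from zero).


BᵀP = [-14.0000 -4.0000]
S = R + BᵀPB = [1/2] + [40.0000] = [40.5000]
BᵀPA = [-18.0000 -58.0000]
K = S⁻¹·BᵀPA = [-0.4444 -1.4321]
A−BK = [-0.3333 -0.2963; 1.2222 1.2160]
AᵀP(A−BK) = [5.0000 5.2222; 5.2222 5.9383]
P' = Q + AᵀP(A−BK) = [18.0000 11.2222; 11.2222 14.9383]
tr(P') = 32.9383

32.9383


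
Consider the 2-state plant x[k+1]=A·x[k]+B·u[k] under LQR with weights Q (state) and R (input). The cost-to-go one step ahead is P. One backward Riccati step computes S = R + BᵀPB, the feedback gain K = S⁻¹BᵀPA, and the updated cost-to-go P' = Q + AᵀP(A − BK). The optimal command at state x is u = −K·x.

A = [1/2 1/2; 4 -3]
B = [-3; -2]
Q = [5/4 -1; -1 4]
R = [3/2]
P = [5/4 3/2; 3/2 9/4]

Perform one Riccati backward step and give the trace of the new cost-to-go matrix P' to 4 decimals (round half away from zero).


10.5802

BᵀP = [-6.7500 -9.0000]
S = R + BᵀPB = [3/2] + [38.2500] = [39.7500]
BᵀPA = [-39.3750 23.6250]
K = S⁻¹·BᵀPA = [-0.9906 0.5943]
A−BK = [-2.4717 2.2830; 2.0189 -1.8113]
AᵀP(A−BK) = [3.3090 -2.5354; -2.5354 2.0212]
P' = Q + AᵀP(A−BK) = [4.5590 -3.5354; -3.5354 6.0212]
tr(P') = 10.5802


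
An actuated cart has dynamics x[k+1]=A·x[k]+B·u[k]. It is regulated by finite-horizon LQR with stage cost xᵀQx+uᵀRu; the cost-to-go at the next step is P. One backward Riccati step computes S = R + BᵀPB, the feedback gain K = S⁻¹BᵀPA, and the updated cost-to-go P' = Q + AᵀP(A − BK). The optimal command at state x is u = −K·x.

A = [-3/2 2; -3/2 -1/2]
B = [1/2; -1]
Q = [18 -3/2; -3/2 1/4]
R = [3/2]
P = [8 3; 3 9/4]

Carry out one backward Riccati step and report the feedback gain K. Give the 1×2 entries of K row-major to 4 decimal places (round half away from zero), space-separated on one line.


-0.1364 0.8636

BᵀP = [1.0000 -0.7500]
S = R + BᵀPB = [3/2] + [1.2500] = [2.7500]
BᵀPA = [-0.3750 2.3750]
K = S⁻¹·BᵀPA = [-0.1364 0.8636]
A−BK = [-1.4318 1.5682; -1.6364 0.3636]
AᵀP(A−BK) = [36.5114 -28.7386; -28.7386 24.5114]
P' = Q + AᵀP(A−BK) = [54.5114 -30.2386; -30.2386 24.7614]
tr(P') = 79.2727


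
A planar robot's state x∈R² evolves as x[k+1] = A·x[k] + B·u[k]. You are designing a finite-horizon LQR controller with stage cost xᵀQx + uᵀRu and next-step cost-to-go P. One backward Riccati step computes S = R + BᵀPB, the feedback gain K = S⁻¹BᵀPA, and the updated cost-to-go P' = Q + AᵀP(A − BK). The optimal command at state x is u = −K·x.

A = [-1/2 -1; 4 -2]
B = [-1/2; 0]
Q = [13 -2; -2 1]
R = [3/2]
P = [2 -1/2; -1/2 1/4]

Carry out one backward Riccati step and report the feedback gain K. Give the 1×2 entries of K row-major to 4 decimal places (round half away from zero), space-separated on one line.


0.7500 0.2500

BᵀP = [-1.0000 0.2500]
S = R + BᵀPB = [3/2] + [0.5000] = [2.0000]
BᵀPA = [1.5000 0.5000]
K = S⁻¹·BᵀPA = [0.7500 0.2500]
A−BK = [-0.1250 -0.8750; 4.0000 -2.0000]
AᵀP(A−BK) = [5.3750 0.1250; 0.1250 0.8750]
P' = Q + AᵀP(A−BK) = [18.3750 -1.8750; -1.8750 1.8750]
tr(P') = 20.2500


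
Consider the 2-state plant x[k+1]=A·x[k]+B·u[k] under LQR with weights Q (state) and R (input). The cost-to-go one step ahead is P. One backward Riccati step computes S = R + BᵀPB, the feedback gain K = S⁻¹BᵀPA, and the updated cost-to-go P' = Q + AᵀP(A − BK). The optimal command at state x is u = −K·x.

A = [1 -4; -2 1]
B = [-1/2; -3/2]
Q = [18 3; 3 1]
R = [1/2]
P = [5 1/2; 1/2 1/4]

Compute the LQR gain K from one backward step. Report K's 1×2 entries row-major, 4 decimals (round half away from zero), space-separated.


BᵀP = [-3.2500 -0.6250]
S = R + BᵀPB = [1/2] + [2.5625] = [3.0625]
BᵀPA = [-2.0000 12.3750]
K = S⁻¹·BᵀPA = [-0.6531 4.0408]
A−BK = [0.6735 -1.9796; -2.9796 7.0612]
AᵀP(A−BK) = [2.6939 -7.9184; -7.9184 26.2449]
P' = Q + AᵀP(A−BK) = [20.6939 -4.9184; -4.9184 27.2449]
tr(P') = 47.9388

-0.6531 4.0408


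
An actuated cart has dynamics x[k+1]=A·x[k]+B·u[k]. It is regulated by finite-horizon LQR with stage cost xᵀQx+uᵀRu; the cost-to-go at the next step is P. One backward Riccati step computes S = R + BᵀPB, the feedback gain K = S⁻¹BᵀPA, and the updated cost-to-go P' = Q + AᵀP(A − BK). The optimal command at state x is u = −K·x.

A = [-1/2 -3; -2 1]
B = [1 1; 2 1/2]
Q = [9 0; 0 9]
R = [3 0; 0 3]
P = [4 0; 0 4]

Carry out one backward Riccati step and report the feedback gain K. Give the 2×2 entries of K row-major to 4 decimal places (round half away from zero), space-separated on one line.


-0.8000 0.4000 0.0500 -1.6500

BᵀP = [4.0000 8.0000; 4.0000 2.0000]
S = R + BᵀPB = [3 0; 0 3] + [20.0000 8.0000; 8.0000 5.0000] = [23.0000 8.0000; 8.0000 8.0000]
BᵀPA = [-18.0000 -4.0000; -6.0000 -10.0000]
K = S⁻¹·BᵀPA = [-0.8000 0.4000; 0.0500 -1.6500]
A−BK = [0.2500 -1.7500; -0.4250 1.0250]
AᵀP(A−BK) = [2.9000 -4.7000; -4.7000 25.1000]
P' = Q + AᵀP(A−BK) = [11.9000 -4.7000; -4.7000 34.1000]
tr(P') = 46.0000


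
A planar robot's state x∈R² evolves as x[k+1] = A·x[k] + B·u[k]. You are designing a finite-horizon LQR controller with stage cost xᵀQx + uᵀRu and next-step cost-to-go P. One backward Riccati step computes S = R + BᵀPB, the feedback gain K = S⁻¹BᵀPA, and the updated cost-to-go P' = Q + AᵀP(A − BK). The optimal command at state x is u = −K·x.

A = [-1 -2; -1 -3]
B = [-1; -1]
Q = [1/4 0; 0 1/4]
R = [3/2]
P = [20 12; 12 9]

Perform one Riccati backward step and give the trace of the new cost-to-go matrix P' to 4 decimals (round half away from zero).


BᵀP = [-32.0000 -21.0000]
S = R + BᵀPB = [3/2] + [53.0000] = [54.5000]
BᵀPA = [53.0000 127.0000]
K = S⁻¹·BᵀPA = [0.9725 2.3303]
A−BK = [-0.0275 0.3303; -0.0275 -0.6697]
AᵀP(A−BK) = [1.4587 3.4954; 3.4954 9.0550]
P' = Q + AᵀP(A−BK) = [1.7087 3.4954; 3.4954 9.3050]
tr(P') = 11.0138

11.0138


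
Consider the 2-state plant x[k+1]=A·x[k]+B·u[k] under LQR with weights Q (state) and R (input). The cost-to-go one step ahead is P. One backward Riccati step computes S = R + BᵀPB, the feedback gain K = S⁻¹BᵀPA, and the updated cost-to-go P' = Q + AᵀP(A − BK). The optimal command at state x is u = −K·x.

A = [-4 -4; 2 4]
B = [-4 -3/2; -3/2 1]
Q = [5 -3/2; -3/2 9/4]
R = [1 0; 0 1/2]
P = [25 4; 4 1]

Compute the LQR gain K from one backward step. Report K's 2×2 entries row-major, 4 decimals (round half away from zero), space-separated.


0.4029 0.1036 1.4644 2.1713

BᵀP = [-106.0000 -17.5000; -33.5000 -5.0000]
S = R + BᵀPB = [1 0; 0 1/2] + [450.2500 141.5000; 141.5000 45.2500] = [451.2500 141.5000; 141.5000 45.7500]
BᵀPA = [389.0000 354.0000; 124.0000 114.0000]
K = S⁻¹·BᵀPA = [0.4029 0.1036; 1.4644 2.1713]
A−BK = [-0.1920 -0.3285; 1.1399 1.9841]
AᵀP(A−BK) = [1.7046 2.4484; 2.4484 3.7883]
P' = Q + AᵀP(A−BK) = [6.7046 0.9484; 0.9484 6.0383]
tr(P') = 12.7429
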